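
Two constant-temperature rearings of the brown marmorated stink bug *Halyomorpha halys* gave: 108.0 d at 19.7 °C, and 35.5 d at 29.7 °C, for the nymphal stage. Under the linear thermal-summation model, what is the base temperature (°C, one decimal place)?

Linear rate model ⇒ the product D·(T − T_b) is constant across temperatures.
108.0·(19.7 − T_b) = 35.5·(29.7 − T_b)
T_b = (108.0·19.7 − 35.5·29.7) / (108.0 − 35.5) = 1073.25 / 72.5 = 14.803 °C ≈ 14.8 °C.

14.8 °C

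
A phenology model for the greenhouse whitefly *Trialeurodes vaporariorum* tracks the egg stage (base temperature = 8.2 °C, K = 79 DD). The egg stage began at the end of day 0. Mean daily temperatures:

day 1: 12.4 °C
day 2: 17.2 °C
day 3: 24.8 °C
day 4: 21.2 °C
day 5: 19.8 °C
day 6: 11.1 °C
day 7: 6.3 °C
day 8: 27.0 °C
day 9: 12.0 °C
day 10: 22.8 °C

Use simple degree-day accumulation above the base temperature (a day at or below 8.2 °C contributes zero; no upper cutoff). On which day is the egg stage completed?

day 9

Daily DD above 8.2 °C: 4.2, 9.0, 16.6, 13.0, 11.6, 2.9, 0.0, 18.8, 3.8, 14.6.
Cumulative: 4.2, 13.2, 29.8, 42.8, 54.4, 57.3, 57.3, 76.1, 79.9, 94.5.
The total first reaches 79 DD on day 9.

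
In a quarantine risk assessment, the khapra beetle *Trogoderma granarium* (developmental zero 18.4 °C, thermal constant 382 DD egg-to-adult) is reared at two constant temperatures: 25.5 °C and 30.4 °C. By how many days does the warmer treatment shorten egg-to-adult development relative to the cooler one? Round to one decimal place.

At 25.5 °C: 382 / (25.5 − 18.4) = 382 / 7.1 = 53.803 d.
At 30.4 °C: 382 / (30.4 − 18.4) = 382 / 12.0 = 31.833 d.
Difference = |53.803 − 31.833| = 21.969 ≈ 22.0 days.

22.0 days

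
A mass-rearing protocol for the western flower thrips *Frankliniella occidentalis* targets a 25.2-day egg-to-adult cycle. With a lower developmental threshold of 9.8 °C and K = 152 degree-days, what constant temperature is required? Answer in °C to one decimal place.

Required daily accumulation = 152 / 25.2 = 6.032 DD/day.
T = T_base + 6.032 = 9.8 + 6.032 = 15.832 ≈ 15.8 °C.

15.8 °C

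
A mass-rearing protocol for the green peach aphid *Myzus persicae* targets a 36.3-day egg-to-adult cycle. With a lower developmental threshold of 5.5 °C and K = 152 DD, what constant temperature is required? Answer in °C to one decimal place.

Required daily accumulation = 152 / 36.3 = 4.187 DD/day.
T = T_base + 4.187 = 5.5 + 4.187 = 9.687 ≈ 9.7 °C.

9.7 °C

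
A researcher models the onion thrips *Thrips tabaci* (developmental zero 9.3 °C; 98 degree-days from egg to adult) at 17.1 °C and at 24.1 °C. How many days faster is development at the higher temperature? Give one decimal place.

At 17.1 °C: 98 / (17.1 − 9.3) = 98 / 7.8 = 12.564 d.
At 24.1 °C: 98 / (24.1 − 9.3) = 98 / 14.8 = 6.622 d.
Difference = |12.564 − 6.622| = 5.942 ≈ 5.9 days.

5.9 days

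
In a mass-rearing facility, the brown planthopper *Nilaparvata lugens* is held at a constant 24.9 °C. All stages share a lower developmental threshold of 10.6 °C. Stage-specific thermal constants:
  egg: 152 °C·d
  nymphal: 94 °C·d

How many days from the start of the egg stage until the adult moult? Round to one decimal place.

17.2 days

Daily accumulation at 24.9 °C = 24.9 − 10.6 = 14.3 DD/day.
Total K = 152 + 94 = 246 DD.
Total duration = 246 / 14.3 = 17.203 ≈ 17.2 days.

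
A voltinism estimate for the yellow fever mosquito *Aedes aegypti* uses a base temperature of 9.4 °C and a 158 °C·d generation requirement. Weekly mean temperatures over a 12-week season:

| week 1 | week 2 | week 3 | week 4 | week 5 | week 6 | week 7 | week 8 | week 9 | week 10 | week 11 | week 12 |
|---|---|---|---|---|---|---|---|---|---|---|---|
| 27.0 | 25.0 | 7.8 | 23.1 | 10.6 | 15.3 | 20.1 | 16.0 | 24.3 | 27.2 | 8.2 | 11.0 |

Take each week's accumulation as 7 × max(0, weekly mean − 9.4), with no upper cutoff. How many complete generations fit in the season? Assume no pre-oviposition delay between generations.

4 generations

Weekly DD (7 × max(0, T̄ − 9.4)): 123.2, 109.2, 0.0, 95.9, 8.4, 41.3, 74.9, 46.2, 104.3, 124.6, 0.0, 11.2.
Season total = 739.2 DD.
Complete generations = ⌊739.2 / 158⌋ = 4.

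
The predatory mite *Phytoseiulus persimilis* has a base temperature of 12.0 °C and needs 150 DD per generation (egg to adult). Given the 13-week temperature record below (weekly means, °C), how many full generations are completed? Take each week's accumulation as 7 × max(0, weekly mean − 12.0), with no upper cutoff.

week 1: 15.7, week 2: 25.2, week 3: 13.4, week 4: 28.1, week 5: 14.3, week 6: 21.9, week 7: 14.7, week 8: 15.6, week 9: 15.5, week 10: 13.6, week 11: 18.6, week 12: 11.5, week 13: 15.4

3 generations

Weekly DD (7 × max(0, T̄ − 12.0)): 25.9, 92.4, 9.8, 112.7, 16.1, 69.3, 18.9, 25.2, 24.5, 11.2, 46.2, 0.0, 23.8.
Season total = 476.0 DD.
Complete generations = ⌊476.0 / 150⌋ = 3.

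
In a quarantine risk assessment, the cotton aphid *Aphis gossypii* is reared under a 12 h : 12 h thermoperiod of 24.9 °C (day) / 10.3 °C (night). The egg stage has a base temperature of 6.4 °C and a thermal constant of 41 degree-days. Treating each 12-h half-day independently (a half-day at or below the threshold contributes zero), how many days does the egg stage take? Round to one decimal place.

3.7 days

Day half: max(0, 24.9 − 6.4) × 0.5 = 18.5 × 0.5 = 9.25 DD.
Night half: max(0, 10.3 − 6.4) × 0.5 = 3.9 × 0.5 = 1.95 DD.
Per 24 h: 11.20 DD/day.
Duration = 41 / 11.20 = 3.661 ≈ 3.7 days.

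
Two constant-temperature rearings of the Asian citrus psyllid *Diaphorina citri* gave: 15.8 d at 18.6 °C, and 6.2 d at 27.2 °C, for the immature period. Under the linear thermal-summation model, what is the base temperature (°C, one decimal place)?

Equal thermal constants: D₁(T₁ − T_b) = D₂(T₂ − T_b).
15.8·(18.6 − T_b) = 6.2·(27.2 − T_b)
T_b = (15.8·18.6 − 6.2·27.2) / (15.8 − 6.2) = 125.24 / 9.6 = 13.046 °C ≈ 13.0 °C.

13.0 °C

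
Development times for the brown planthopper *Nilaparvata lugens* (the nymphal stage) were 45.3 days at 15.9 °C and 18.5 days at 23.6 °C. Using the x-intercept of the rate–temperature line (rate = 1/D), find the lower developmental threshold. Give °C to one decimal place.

Linear rate model ⇒ the product D·(T − T_b) is constant across temperatures.
45.3·(15.9 − T_b) = 18.5·(23.6 − T_b)
T_b = (45.3·15.9 − 18.5·23.6) / (45.3 − 18.5) = 283.67 / 26.8 = 10.585 °C ≈ 10.6 °C.

10.6 °C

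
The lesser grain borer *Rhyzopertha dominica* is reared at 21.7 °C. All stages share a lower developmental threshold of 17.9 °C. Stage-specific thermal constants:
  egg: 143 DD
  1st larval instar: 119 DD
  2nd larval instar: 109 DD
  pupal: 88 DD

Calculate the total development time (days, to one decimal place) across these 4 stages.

Daily accumulation at 21.7 °C = 21.7 − 17.9 = 3.8 DD/day.
Total K = 143 + 119 + 109 + 88 = 459 DD.
Total duration = 459 / 3.8 = 120.789 ≈ 120.8 days.

120.8 days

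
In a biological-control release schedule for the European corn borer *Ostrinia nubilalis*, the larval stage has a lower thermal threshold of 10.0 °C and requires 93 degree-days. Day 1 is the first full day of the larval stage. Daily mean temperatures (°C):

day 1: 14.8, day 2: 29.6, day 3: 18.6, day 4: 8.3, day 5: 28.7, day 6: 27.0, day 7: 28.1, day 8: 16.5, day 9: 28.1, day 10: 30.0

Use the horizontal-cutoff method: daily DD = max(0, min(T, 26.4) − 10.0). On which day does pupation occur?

Daily DD above 10.0 °C (capped at 16.4): 4.8, 16.4, 8.6, 0.0, 16.4, 16.4, 16.4, 6.5, 16.4, 16.4.
Cumulative: 4.8, 21.2, 29.8, 29.8, 46.2, 62.6, 79.0, 85.5, 101.9, 118.3.
The total first reaches 93 DD on day 9.

day 9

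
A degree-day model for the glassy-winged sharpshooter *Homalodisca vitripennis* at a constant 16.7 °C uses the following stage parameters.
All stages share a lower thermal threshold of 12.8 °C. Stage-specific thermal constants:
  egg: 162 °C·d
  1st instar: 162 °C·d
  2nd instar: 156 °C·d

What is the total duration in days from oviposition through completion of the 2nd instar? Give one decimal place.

123.1 days

Daily accumulation at 16.7 °C = 16.7 − 12.8 = 3.9 DD/day.
Total K = 162 + 162 + 156 = 480 DD.
Total duration = 480 / 3.9 = 123.077 ≈ 123.1 days.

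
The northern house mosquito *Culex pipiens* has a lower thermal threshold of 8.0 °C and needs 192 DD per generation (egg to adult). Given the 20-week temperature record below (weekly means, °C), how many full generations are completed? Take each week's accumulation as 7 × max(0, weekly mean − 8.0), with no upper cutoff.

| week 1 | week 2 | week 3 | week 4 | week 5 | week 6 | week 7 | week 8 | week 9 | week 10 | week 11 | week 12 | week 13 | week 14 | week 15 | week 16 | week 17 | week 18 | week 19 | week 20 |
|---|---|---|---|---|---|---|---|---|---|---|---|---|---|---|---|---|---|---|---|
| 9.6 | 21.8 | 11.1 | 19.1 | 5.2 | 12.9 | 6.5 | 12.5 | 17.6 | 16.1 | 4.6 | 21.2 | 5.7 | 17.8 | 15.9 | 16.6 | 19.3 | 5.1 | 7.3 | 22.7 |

Weekly DD (7 × max(0, T̄ − 8.0)): 11.2, 96.6, 21.7, 77.7, 0.0, 34.3, 0.0, 31.5, 67.2, 56.7, 0.0, 92.4, 0.0, 68.6, 55.3, 60.2, 79.1, 0.0, 0.0, 102.9.
Season total = 855.4 DD.
Complete generations = ⌊855.4 / 192⌋ = 4.

4 generations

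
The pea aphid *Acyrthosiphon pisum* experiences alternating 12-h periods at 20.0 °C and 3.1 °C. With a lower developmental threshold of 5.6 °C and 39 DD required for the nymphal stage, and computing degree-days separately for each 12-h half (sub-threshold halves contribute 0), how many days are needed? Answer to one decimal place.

Day half: max(0, 20.0 − 5.6) × 0.5 = 14.4 × 0.5 = 7.20 DD.
Night half: max(0, 3.1 − 5.6) × 0.5 = 0.0 × 0.5 = 0.00 DD.
Per 24 h: 7.20 DD/day.
Duration = 39 / 7.20 = 5.417 ≈ 5.4 days.

5.4 days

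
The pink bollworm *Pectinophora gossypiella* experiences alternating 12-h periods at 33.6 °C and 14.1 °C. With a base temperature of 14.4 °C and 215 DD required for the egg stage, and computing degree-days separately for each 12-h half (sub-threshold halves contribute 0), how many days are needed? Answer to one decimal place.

22.4 days

Day half: max(0, 33.6 − 14.4) × 0.5 = 19.2 × 0.5 = 9.60 DD.
Night half: max(0, 14.1 − 14.4) × 0.5 = 0.0 × 0.5 = 0.00 DD.
Per 24 h: 9.60 DD/day.
Duration = 215 / 9.60 = 22.396 ≈ 22.4 days.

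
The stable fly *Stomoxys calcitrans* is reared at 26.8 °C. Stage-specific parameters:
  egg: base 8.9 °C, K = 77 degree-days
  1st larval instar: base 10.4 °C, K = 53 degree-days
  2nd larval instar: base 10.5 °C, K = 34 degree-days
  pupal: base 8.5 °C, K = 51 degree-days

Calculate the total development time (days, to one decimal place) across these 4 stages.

egg: 77 / (26.8 − 8.9) = 77 / 17.9 = 4.302 d.
1st larval instar: 53 / (26.8 − 10.4) = 53 / 16.4 = 3.232 d.
2nd larval instar: 34 / (26.8 − 10.5) = 34 / 16.3 = 2.086 d.
pupal: 51 / (26.8 − 8.5) = 51 / 18.3 = 2.787 d.
Sum = 12.406 ≈ 12.4 days.

12.4 days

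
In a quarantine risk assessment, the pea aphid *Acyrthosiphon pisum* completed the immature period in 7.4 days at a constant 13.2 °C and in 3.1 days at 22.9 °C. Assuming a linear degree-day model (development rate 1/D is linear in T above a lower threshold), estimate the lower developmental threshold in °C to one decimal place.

6.2 °C

Linear rate model ⇒ the product D·(T − T_b) is constant across temperatures.
7.4·(13.2 − T_b) = 3.1·(22.9 − T_b)
T_b = (7.4·13.2 − 3.1·22.9) / (7.4 − 3.1) = 26.69 / 4.3 = 6.207 °C ≈ 6.2 °C.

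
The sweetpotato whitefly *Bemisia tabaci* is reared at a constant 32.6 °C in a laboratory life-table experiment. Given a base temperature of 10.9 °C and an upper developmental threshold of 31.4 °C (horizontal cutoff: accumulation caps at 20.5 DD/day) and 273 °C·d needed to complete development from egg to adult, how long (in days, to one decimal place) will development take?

Temperature 32.6 °C exceeds the upper threshold, so daily accumulation caps at 31.4 − 10.9 = 20.5 DD/day.
Duration = 273 / 20.5 = 13.317 ≈ 13.3 days.

13.3 days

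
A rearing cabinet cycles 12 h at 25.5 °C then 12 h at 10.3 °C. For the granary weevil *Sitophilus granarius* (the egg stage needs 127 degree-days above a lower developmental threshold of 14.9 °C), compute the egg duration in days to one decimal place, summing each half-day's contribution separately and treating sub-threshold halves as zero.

Day half: max(0, 25.5 − 14.9) × 0.5 = 10.6 × 0.5 = 5.30 DD.
Night half: max(0, 10.3 − 14.9) × 0.5 = 0.0 × 0.5 = 0.00 DD.
Per 24 h: 5.30 DD/day.
Duration = 127 / 5.30 = 23.962 ≈ 24.0 days.

24.0 days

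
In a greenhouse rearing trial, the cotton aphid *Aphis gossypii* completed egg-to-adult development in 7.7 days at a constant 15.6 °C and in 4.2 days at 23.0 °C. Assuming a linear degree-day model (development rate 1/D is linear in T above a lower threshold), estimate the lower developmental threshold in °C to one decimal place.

Equal thermal constants: D₁(T₁ − T_b) = D₂(T₂ − T_b).
7.7·(15.6 − T_b) = 4.2·(23.0 − T_b)
T_b = (7.7·15.6 − 4.2·23.0) / (7.7 − 4.2) = 23.52 / 3.5 = 6.720 °C ≈ 6.7 °C.

6.7 °C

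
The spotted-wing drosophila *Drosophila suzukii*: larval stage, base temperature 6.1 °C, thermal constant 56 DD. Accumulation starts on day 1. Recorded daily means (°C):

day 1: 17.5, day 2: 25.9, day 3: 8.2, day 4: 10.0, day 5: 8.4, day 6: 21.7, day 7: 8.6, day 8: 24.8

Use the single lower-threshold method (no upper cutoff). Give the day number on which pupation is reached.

Daily DD above 6.1 °C: 11.4, 19.8, 2.1, 3.9, 2.3, 15.6, 2.5, 18.7.
Cumulative: 11.4, 31.2, 33.3, 37.2, 39.5, 55.1, 57.6, 76.3.
The total first reaches 56 DD on day 7.

day 7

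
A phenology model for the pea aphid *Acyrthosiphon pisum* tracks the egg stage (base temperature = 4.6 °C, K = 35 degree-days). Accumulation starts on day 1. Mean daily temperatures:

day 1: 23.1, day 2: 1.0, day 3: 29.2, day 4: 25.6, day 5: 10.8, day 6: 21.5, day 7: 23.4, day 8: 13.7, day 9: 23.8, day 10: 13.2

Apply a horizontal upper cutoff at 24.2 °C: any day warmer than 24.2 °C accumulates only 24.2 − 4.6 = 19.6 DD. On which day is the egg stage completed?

day 3

Daily DD above 4.6 °C (capped at 19.6): 18.5, 0.0, 19.6, 19.6, 6.2, 16.9, 18.8, 9.1, 19.2, 8.6.
Cumulative: 18.5, 18.5, 38.1, 57.7, 63.9, 80.8, 99.6, 108.7, 127.9, 136.5.
The total first reaches 35 DD on day 3.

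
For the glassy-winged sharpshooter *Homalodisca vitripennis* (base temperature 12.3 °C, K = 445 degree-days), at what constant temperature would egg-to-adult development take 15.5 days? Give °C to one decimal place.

Required daily accumulation = 445 / 15.5 = 28.710 DD/day.
T = T_base + 28.710 = 12.3 + 28.710 = 41.010 ≈ 41.0 °C.

41.0 °C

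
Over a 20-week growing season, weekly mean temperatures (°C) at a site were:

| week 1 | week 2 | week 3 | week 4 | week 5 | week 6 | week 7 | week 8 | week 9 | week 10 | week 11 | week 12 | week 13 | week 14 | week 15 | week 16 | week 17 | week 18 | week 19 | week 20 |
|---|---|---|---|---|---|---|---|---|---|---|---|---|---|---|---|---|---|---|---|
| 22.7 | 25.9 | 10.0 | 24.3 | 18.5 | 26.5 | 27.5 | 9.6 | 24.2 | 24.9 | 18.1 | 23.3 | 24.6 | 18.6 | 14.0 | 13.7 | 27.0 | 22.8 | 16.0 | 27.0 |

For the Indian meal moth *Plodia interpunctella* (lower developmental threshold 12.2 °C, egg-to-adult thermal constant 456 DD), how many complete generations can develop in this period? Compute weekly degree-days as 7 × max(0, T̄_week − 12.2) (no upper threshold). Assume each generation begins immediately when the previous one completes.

2 generations

Weekly DD (7 × max(0, T̄ − 12.2)): 73.5, 95.9, 0.0, 84.7, 44.1, 100.1, 107.1, 0.0, 84.0, 88.9, 41.3, 77.7, 86.8, 44.8, 12.6, 10.5, 103.6, 74.2, 26.6, 103.6.
Season total = 1260.0 DD.
Complete generations = ⌊1260.0 / 456⌋ = 2.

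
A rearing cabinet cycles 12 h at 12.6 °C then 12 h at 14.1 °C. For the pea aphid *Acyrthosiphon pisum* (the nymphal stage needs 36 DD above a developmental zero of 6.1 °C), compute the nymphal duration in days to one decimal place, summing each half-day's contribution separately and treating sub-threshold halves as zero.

5.0 days

Day half: max(0, 12.6 − 6.1) × 0.5 = 6.5 × 0.5 = 3.25 DD.
Night half: max(0, 14.1 − 6.1) × 0.5 = 8.0 × 0.5 = 4.00 DD.
Per 24 h: 7.25 DD/day.
Duration = 36 / 7.25 = 4.966 ≈ 5.0 days.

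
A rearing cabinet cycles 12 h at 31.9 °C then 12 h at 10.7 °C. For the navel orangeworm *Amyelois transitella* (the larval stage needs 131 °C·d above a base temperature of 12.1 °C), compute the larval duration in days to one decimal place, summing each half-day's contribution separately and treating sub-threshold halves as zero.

13.2 days

Day half: max(0, 31.9 − 12.1) × 0.5 = 19.8 × 0.5 = 9.90 DD.
Night half: max(0, 10.7 − 12.1) × 0.5 = 0.0 × 0.5 = 0.00 DD.
Per 24 h: 9.90 DD/day.
Duration = 131 / 9.90 = 13.232 ≈ 13.2 days.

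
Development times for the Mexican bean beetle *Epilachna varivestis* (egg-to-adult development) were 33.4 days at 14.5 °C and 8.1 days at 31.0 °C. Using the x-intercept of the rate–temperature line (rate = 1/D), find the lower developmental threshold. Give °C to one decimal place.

Under the model K = D·(T − T_b), so D₁·(T₁ − T_b) = D₂·(T₂ − T_b).
33.4·(14.5 − T_b) = 8.1·(31.0 − T_b)
T_b = (33.4·14.5 − 8.1·31.0) / (33.4 − 8.1) = 233.20 / 25.3 = 9.217 °C ≈ 9.2 °C.

9.2 °C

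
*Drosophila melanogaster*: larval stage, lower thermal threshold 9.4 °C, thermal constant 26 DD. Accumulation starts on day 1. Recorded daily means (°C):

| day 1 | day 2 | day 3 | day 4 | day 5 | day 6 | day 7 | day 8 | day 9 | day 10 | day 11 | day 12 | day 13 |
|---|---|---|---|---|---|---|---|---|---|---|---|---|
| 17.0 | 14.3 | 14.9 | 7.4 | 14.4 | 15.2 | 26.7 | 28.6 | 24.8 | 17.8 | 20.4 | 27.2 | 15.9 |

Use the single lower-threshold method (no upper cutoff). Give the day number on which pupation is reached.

Daily DD above 9.4 °C: 7.6, 4.9, 5.5, 0.0, 5.0, 5.8, 17.3, 19.2, 15.4, 8.4, 11.0, 17.8, 6.5.
Cumulative: 7.6, 12.5, 18.0, 18.0, 23.0, 28.8, 46.1, 65.3, 80.7, 89.1, 100.1, 117.9, 124.4.
The total first reaches 26 DD on day 6.

day 6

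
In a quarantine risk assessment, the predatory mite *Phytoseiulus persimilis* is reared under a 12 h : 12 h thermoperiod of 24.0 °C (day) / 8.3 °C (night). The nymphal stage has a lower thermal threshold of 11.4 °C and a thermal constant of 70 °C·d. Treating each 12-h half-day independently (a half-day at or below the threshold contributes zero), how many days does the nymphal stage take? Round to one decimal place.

Day half: max(0, 24.0 − 11.4) × 0.5 = 12.6 × 0.5 = 6.30 DD.
Night half: max(0, 8.3 − 11.4) × 0.5 = 0.0 × 0.5 = 0.00 DD.
Per 24 h: 6.30 DD/day.
Duration = 70 / 6.30 = 11.111 ≈ 11.1 days.

11.1 days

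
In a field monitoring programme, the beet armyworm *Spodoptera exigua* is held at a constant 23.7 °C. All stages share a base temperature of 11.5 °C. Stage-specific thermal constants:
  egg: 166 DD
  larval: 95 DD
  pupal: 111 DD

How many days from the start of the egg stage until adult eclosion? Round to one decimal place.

Daily accumulation at 23.7 °C = 23.7 − 11.5 = 12.2 DD/day.
Total K = 166 + 95 + 111 = 372 DD.
Total duration = 372 / 12.2 = 30.492 ≈ 30.5 days.

30.5 days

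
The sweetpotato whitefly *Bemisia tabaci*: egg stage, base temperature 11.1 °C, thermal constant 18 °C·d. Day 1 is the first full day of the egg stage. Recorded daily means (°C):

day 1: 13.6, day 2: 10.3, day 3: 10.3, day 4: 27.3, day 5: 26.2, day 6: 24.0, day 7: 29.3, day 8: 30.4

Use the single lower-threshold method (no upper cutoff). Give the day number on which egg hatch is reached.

Daily DD above 11.1 °C: 2.5, 0.0, 0.0, 16.2, 15.1, 12.9, 18.2, 19.3.
Cumulative: 2.5, 2.5, 2.5, 18.7, 33.8, 46.7, 64.9, 84.2.
The total first reaches 18 DD on day 4.

day 4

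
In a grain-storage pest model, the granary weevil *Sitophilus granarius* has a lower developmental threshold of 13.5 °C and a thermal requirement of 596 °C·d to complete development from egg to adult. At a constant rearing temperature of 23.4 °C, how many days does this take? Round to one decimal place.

60.2 days

Daily accumulation = 23.4 − 13.5 = 9.9 DD/day.
Duration = 596 / 9.9 = 60.202 ≈ 60.2 days.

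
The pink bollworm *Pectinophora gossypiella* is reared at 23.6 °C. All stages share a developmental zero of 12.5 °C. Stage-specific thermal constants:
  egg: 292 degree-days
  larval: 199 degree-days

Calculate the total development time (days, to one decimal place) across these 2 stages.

44.2 days

Daily accumulation at 23.6 °C = 23.6 − 12.5 = 11.1 DD/day.
Total K = 292 + 199 = 491 DD.
Total duration = 491 / 11.1 = 44.234 ≈ 44.2 days.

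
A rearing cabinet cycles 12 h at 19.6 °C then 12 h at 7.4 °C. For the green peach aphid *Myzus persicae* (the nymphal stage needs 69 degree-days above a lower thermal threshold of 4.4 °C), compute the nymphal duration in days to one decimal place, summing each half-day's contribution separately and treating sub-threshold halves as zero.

Day half: max(0, 19.6 − 4.4) × 0.5 = 15.2 × 0.5 = 7.60 DD.
Night half: max(0, 7.4 − 4.4) × 0.5 = 3.0 × 0.5 = 1.50 DD.
Per 24 h: 9.10 DD/day.
Duration = 69 / 9.10 = 7.582 ≈ 7.6 days.

7.6 days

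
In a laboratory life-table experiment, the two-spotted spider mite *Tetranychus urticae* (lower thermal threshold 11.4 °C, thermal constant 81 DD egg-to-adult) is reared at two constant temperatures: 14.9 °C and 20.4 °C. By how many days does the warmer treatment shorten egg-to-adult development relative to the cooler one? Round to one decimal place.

At 14.9 °C: 81 / (14.9 − 11.4) = 81 / 3.5 = 23.143 d.
At 20.4 °C: 81 / (20.4 − 11.4) = 81 / 9.0 = 9.000 d.
Difference = |23.143 − 9.000| = 14.143 ≈ 14.1 days.

14.1 days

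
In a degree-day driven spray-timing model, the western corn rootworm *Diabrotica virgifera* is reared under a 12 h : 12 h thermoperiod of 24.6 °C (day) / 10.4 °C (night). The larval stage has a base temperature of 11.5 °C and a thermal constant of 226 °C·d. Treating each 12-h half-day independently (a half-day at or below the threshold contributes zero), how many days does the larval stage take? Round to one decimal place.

Day half: max(0, 24.6 − 11.5) × 0.5 = 13.1 × 0.5 = 6.55 DD.
Night half: max(0, 10.4 − 11.5) × 0.5 = 0.0 × 0.5 = 0.00 DD.
Per 24 h: 6.55 DD/day.
Duration = 226 / 6.55 = 34.504 ≈ 34.5 days.

34.5 days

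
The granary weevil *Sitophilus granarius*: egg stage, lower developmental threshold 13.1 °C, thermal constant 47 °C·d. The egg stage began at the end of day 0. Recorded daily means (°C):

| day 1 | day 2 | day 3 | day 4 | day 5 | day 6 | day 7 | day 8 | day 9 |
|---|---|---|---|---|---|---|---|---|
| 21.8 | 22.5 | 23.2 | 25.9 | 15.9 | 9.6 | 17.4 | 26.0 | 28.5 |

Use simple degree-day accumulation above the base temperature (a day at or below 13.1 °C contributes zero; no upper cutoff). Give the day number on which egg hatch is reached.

Daily DD above 13.1 °C: 8.7, 9.4, 10.1, 12.8, 2.8, 0.0, 4.3, 12.9, 15.4.
Cumulative: 8.7, 18.1, 28.2, 41.0, 43.8, 43.8, 48.1, 61.0, 76.4.
The total first reaches 47 DD on day 7.

day 7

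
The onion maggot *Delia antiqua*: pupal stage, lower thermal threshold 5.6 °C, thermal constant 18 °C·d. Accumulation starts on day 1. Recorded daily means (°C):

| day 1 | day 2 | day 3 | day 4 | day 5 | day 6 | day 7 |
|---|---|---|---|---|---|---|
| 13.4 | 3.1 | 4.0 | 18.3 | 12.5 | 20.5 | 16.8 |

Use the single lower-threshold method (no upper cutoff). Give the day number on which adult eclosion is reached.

Daily DD above 5.6 °C: 7.8, 0.0, 0.0, 12.7, 6.9, 14.9, 11.2.
Cumulative: 7.8, 7.8, 7.8, 20.5, 27.4, 42.3, 53.5.
The total first reaches 18 DD on day 4.

day 4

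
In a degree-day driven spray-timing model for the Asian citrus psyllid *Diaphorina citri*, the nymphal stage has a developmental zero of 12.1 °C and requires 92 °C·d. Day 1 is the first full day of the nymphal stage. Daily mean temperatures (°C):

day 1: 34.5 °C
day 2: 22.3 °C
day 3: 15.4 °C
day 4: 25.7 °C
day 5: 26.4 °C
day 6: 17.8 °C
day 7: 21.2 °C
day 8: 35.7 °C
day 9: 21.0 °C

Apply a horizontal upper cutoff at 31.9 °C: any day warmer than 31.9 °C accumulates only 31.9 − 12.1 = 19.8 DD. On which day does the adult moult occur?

day 8

Daily DD above 12.1 °C (capped at 19.8): 19.8, 10.2, 3.3, 13.6, 14.3, 5.7, 9.1, 19.8, 8.9.
Cumulative: 19.8, 30.0, 33.3, 46.9, 61.2, 66.9, 76.0, 95.8, 104.7.
The total first reaches 92 DD on day 8.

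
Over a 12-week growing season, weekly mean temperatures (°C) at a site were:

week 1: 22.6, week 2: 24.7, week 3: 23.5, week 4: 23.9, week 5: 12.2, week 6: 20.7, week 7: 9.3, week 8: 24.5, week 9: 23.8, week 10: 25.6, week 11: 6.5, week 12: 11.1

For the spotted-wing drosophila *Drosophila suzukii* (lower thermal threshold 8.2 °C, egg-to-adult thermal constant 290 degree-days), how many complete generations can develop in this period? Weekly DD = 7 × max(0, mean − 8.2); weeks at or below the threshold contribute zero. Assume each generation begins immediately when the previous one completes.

3 generations

Weekly DD (7 × max(0, T̄ − 8.2)): 100.8, 115.5, 107.1, 109.9, 28.0, 87.5, 7.7, 114.1, 109.2, 121.8, 0.0, 20.3.
Season total = 921.9 DD.
Complete generations = ⌊921.9 / 290⌋ = 3.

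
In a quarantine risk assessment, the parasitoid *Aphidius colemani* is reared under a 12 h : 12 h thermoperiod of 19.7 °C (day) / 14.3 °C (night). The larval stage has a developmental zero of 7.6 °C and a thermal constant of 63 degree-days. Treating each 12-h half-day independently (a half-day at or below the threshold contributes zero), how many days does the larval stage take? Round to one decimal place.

6.7 days

Day half: max(0, 19.7 − 7.6) × 0.5 = 12.1 × 0.5 = 6.05 DD.
Night half: max(0, 14.3 − 7.6) × 0.5 = 6.7 × 0.5 = 3.35 DD.
Per 24 h: 9.40 DD/day.
Duration = 63 / 9.40 = 6.702 ≈ 6.7 days.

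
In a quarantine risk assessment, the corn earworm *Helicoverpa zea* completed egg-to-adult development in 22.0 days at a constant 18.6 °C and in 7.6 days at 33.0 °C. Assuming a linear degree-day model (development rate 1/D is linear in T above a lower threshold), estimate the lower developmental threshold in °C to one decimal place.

Under the model K = D·(T − T_b), so D₁·(T₁ − T_b) = D₂·(T₂ − T_b).
22.0·(18.6 − T_b) = 7.6·(33.0 − T_b)
T_b = (22.0·18.6 − 7.6·33.0) / (22.0 − 7.6) = 158.40 / 14.4 = 11.000 °C ≈ 11.0 °C.

11.0 °C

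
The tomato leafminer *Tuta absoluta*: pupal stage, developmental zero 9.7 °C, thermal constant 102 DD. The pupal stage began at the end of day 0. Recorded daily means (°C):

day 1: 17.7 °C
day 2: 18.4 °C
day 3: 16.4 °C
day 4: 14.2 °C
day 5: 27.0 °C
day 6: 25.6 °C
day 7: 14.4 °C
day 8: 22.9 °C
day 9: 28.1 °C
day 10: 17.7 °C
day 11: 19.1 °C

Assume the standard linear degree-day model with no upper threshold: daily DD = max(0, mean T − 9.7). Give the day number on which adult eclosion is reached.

day 10

Daily DD above 9.7 °C: 8.0, 8.7, 6.7, 4.5, 17.3, 15.9, 4.7, 13.2, 18.4, 8.0, 9.4.
Cumulative: 8.0, 16.7, 23.4, 27.9, 45.2, 61.1, 65.8, 79.0, 97.4, 105.4, 114.8.
The total first reaches 102 DD on day 10.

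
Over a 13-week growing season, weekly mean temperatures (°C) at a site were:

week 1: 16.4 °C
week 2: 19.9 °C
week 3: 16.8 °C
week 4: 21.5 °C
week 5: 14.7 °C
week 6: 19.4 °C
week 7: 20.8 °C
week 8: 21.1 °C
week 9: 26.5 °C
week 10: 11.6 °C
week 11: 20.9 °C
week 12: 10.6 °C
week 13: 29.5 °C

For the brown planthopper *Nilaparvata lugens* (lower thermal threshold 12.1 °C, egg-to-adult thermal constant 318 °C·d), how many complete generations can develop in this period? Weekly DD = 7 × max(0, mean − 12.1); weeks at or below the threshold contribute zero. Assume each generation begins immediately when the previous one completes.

2 generations

Weekly DD (7 × max(0, T̄ − 12.1)): 30.1, 54.6, 32.9, 65.8, 18.2, 51.1, 60.9, 63.0, 100.8, 0.0, 61.6, 0.0, 121.8.
Season total = 660.8 DD.
Complete generations = ⌊660.8 / 318⌋ = 2.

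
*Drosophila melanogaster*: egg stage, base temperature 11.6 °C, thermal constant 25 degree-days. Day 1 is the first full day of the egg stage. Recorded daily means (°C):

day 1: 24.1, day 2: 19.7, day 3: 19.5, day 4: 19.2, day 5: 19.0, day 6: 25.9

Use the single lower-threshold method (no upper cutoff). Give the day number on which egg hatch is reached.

Daily DD above 11.6 °C: 12.5, 8.1, 7.9, 7.6, 7.4, 14.3.
Cumulative: 12.5, 20.6, 28.5, 36.1, 43.5, 57.8.
The total first reaches 25 DD on day 3.

day 3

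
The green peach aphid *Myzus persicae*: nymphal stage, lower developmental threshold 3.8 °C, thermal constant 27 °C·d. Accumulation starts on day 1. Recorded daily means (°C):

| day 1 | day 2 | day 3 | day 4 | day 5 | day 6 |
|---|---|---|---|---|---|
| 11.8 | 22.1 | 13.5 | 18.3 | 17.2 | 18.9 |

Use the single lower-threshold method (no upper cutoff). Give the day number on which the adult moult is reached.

Daily DD above 3.8 °C: 8.0, 18.3, 9.7, 14.5, 13.4, 15.1.
Cumulative: 8.0, 26.3, 36.0, 50.5, 63.9, 79.0.
The total first reaches 27 DD on day 3.

day 3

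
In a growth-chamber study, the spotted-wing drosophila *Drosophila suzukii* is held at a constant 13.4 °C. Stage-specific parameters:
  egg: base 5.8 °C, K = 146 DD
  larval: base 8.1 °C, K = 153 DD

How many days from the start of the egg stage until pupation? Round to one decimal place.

48.1 days

egg: 146 / (13.4 − 5.8) = 146 / 7.6 = 19.211 d.
larval: 153 / (13.4 − 8.1) = 153 / 5.3 = 28.868 d.
Sum = 48.078 ≈ 48.1 days.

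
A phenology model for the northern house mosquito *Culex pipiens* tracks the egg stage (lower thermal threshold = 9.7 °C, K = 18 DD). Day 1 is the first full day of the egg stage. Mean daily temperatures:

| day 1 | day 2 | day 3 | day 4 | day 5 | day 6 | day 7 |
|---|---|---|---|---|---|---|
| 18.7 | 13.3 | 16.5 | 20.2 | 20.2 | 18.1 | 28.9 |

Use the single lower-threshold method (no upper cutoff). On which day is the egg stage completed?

day 3

Daily DD above 9.7 °C: 9.0, 3.6, 6.8, 10.5, 10.5, 8.4, 19.2.
Cumulative: 9.0, 12.6, 19.4, 29.9, 40.4, 48.8, 68.0.
The total first reaches 18 DD on day 3.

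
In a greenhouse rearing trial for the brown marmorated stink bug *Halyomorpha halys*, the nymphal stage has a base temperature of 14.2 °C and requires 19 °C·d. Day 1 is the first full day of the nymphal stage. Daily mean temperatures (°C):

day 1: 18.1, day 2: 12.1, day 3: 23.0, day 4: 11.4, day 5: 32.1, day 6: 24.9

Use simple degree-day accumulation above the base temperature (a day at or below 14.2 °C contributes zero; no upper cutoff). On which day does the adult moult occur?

day 5

Daily DD above 14.2 °C: 3.9, 0.0, 8.8, 0.0, 17.9, 10.7.
Cumulative: 3.9, 3.9, 12.7, 12.7, 30.6, 41.3.
The total first reaches 19 DD on day 5.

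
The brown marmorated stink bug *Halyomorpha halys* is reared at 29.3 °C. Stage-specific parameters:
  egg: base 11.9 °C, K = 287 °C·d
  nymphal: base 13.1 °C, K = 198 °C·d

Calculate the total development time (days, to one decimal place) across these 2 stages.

28.7 days

egg: 287 / (29.3 − 11.9) = 287 / 17.4 = 16.494 d.
nymphal: 198 / (29.3 − 13.1) = 198 / 16.2 = 12.222 d.
Sum = 28.716 ≈ 28.7 days.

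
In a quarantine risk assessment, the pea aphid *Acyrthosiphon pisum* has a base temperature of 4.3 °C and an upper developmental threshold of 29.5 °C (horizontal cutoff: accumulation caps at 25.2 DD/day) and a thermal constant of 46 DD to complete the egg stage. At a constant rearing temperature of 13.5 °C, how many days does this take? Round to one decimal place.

5.0 days

Daily accumulation = 13.5 − 4.3 = 9.2 DD/day.
Duration = 46 / 9.2 = 5.000 ≈ 5.0 days.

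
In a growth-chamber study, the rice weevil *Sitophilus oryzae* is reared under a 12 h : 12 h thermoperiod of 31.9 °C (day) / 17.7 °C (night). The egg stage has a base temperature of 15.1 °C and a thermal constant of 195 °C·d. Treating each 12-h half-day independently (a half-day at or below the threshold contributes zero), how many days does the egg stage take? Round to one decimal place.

Day half: max(0, 31.9 − 15.1) × 0.5 = 16.8 × 0.5 = 8.40 DD.
Night half: max(0, 17.7 − 15.1) × 0.5 = 2.6 × 0.5 = 1.30 DD.
Per 24 h: 9.70 DD/day.
Duration = 195 / 9.70 = 20.103 ≈ 20.1 days.

20.1 days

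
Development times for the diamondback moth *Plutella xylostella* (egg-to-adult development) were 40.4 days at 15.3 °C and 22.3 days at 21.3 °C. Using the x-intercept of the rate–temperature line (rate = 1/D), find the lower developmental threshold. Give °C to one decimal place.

7.9 °C

Linear rate model ⇒ the product D·(T − T_b) is constant across temperatures.
40.4·(15.3 − T_b) = 22.3·(21.3 − T_b)
T_b = (40.4·15.3 − 22.3·21.3) / (40.4 − 22.3) = 143.13 / 18.1 = 7.908 °C ≈ 7.9 °C.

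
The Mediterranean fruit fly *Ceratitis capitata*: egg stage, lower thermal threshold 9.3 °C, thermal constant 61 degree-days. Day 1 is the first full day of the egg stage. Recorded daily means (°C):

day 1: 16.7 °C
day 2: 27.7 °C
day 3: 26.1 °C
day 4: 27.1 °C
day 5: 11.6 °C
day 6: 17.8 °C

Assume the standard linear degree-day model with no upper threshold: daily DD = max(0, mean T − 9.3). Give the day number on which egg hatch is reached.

day 5

Daily DD above 9.3 °C: 7.4, 18.4, 16.8, 17.8, 2.3, 8.5.
Cumulative: 7.4, 25.8, 42.6, 60.4, 62.7, 71.2.
The total first reaches 61 DD on day 5.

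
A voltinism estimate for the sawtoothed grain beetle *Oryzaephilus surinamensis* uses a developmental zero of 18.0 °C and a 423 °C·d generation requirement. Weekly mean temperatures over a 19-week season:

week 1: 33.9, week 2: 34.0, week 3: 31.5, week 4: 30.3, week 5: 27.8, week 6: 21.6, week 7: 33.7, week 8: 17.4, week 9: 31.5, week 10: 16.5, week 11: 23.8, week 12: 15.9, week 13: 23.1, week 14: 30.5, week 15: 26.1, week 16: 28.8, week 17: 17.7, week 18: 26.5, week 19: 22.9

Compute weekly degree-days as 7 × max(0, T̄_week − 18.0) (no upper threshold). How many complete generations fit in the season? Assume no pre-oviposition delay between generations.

Weekly DD (7 × max(0, T̄ − 18.0)): 111.3, 112.0, 94.5, 86.1, 68.6, 25.2, 109.9, 0.0, 94.5, 0.0, 40.6, 0.0, 35.7, 87.5, 56.7, 75.6, 0.0, 59.5, 34.3.
Season total = 1092.0 DD.
Complete generations = ⌊1092.0 / 423⌋ = 2.

2 generations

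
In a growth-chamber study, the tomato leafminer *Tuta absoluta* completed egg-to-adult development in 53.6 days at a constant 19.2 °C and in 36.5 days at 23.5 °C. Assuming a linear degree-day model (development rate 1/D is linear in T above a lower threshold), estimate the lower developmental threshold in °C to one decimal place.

10.0 °C

Linear rate model ⇒ the product D·(T − T_b) is constant across temperatures.
53.6·(19.2 − T_b) = 36.5·(23.5 − T_b)
T_b = (53.6·19.2 − 36.5·23.5) / (53.6 − 36.5) = 171.37 / 17.1 = 10.022 °C ≈ 10.0 °C.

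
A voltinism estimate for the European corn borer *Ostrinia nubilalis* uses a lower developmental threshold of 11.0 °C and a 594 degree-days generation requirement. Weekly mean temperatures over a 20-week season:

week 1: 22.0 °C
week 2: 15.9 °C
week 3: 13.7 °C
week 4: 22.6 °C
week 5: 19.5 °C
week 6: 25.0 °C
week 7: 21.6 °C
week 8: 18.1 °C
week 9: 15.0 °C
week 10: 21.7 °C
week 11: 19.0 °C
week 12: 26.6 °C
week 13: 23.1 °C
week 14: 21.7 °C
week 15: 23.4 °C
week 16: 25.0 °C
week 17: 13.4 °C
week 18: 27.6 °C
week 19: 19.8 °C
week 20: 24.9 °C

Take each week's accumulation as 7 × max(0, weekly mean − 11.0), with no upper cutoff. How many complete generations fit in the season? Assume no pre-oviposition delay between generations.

Weekly DD (7 × max(0, T̄ − 11.0)): 77.0, 34.3, 18.9, 81.2, 59.5, 98.0, 74.2, 49.7, 28.0, 74.9, 56.0, 109.2, 84.7, 74.9, 86.8, 98.0, 16.8, 116.2, 61.6, 97.3.
Season total = 1397.2 DD.
Complete generations = ⌊1397.2 / 594⌋ = 2.

2 generations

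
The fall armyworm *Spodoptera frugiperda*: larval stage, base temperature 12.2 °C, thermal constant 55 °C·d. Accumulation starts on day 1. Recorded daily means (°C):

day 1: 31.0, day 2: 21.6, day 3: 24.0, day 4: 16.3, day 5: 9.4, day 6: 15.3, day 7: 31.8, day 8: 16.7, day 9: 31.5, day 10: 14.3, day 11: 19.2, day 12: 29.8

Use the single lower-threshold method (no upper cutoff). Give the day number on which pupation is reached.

day 7

Daily DD above 12.2 °C: 18.8, 9.4, 11.8, 4.1, 0.0, 3.1, 19.6, 4.5, 19.3, 2.1, 7.0, 17.6.
Cumulative: 18.8, 28.2, 40.0, 44.1, 44.1, 47.2, 66.8, 71.3, 90.6, 92.7, 99.7, 117.3.
The total first reaches 55 DD on day 7.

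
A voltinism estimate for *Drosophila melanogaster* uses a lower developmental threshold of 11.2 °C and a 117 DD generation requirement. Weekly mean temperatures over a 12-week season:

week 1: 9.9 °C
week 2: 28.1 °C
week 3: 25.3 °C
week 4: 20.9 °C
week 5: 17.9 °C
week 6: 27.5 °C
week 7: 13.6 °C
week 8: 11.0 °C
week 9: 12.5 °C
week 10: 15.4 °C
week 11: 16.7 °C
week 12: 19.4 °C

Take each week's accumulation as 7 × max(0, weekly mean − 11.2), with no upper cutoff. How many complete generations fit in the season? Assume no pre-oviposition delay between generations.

5 generations

Weekly DD (7 × max(0, T̄ − 11.2)): 0.0, 118.3, 98.7, 67.9, 46.9, 114.1, 16.8, 0.0, 9.1, 29.4, 38.5, 57.4.
Season total = 597.1 DD.
Complete generations = ⌊597.1 / 117⌋ = 5.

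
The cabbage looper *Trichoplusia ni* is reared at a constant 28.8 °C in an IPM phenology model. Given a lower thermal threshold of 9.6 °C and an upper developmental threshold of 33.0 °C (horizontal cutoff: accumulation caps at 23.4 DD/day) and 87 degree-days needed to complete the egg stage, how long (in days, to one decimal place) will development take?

4.5 days

Daily accumulation = 28.8 − 9.6 = 19.2 DD/day.
Duration = 87 / 19.2 = 4.531 ≈ 4.5 days.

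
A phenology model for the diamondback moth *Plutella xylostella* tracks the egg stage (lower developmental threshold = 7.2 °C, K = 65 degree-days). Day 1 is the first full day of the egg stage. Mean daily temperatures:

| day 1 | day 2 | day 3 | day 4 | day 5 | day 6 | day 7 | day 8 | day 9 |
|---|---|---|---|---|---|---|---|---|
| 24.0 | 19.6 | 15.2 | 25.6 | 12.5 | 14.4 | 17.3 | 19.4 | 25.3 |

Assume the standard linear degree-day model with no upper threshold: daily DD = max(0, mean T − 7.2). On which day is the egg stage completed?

day 6

Daily DD above 7.2 °C: 16.8, 12.4, 8.0, 18.4, 5.3, 7.2, 10.1, 12.2, 18.1.
Cumulative: 16.8, 29.2, 37.2, 55.6, 60.9, 68.1, 78.2, 90.4, 108.5.
The total first reaches 65 DD on day 6.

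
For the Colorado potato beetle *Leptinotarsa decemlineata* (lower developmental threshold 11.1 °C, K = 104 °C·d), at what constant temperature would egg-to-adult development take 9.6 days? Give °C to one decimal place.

Required daily accumulation = 104 / 9.6 = 10.833 DD/day.
T = T_base + 10.833 = 11.1 + 10.833 = 21.933 ≈ 21.9 °C.

21.9 °C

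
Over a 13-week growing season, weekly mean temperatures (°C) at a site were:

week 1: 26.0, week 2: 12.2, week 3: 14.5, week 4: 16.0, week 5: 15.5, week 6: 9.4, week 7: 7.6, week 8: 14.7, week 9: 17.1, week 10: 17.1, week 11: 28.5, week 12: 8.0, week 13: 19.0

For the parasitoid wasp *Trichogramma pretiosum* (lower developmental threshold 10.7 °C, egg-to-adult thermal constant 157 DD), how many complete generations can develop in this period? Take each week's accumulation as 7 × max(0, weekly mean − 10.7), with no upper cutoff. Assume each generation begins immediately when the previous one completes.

Weekly DD (7 × max(0, T̄ − 10.7)): 107.1, 10.5, 26.6, 37.1, 33.6, 0.0, 0.0, 28.0, 44.8, 44.8, 124.6, 0.0, 58.1.
Season total = 515.2 DD.
Complete generations = ⌊515.2 / 157⌋ = 3.

3 generations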